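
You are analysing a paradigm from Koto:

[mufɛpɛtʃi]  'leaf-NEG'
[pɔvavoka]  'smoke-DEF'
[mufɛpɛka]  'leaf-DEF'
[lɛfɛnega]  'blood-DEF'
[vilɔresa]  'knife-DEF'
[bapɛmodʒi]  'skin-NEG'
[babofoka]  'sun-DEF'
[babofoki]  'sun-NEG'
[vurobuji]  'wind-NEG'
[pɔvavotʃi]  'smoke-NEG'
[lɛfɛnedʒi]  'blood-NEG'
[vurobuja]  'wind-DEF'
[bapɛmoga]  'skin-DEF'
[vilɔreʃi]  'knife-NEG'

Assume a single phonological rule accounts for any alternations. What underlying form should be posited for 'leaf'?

The stem for 'leaf' ends in [k] in [mufɛpɛka] but [tʃ] in [mufɛpɛtʃi].
But 'sun' keeps [k] in both environments ([babofoka], [babofoki]), so there is no rule changing /k/ to [tʃ] before the NEG suffix.
So /tʃ/ is underlying, and a rule of depalatalization — palato-alveolar /tʃ/, /dʒ/ and /ʃ/ become [k], [g] and [s] when no front vowel follows — gives [k].

/mufɛpɛtʃ/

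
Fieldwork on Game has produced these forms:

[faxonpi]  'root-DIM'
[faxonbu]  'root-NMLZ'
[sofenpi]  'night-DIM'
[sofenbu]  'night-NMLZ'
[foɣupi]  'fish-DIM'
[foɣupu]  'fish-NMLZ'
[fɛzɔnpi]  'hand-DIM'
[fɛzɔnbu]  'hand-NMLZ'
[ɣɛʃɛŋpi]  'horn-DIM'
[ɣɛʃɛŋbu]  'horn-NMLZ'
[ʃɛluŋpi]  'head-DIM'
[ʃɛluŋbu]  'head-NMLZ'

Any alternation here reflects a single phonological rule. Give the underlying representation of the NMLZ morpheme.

/-bu/

The NMLZ suffix surfaces as [-bu] and [-pu], depending on the final segment of the stem.
By contrast the DIM suffix keeps its initial [p] throughout — that segment must be underlying.
So the underlying form is /-bu/, and voiced stops become voiceless after a vowel.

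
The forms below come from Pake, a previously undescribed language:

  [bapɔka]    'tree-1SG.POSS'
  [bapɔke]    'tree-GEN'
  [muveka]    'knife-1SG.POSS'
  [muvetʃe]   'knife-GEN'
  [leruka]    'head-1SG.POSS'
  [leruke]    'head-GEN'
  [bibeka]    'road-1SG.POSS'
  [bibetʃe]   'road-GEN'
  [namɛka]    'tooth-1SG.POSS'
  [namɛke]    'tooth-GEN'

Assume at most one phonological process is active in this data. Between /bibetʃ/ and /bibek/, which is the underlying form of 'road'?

/bibetʃ/

The stem for 'road' ends in [k] in [bibeka] but [tʃ] in [bibetʃe].
Compare 'tooth', with invariant [k] in [namɛka] and [namɛke]: an analysis with underlying /k/ and a rule producing [tʃ] before the GEN suffix would wrongly predict alternation here too.
The alternation reflects depalatalization: palato-alveolar /tʃ/ becomes [k] when no front vowel follows. /tʃ/ is underlying.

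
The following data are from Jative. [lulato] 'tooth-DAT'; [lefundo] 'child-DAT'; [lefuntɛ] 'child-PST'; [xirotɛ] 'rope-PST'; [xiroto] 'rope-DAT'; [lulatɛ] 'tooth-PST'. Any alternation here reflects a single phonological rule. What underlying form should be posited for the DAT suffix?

The DAT morpheme has two allomorphs, [-do] and [-to].
The PST suffix, which begins with [t], is invariant after every stem; so [t] is not altered by any rule here.
So the underlying form is /-do/, and voiced stops become voiceless after a vowel.

/-do/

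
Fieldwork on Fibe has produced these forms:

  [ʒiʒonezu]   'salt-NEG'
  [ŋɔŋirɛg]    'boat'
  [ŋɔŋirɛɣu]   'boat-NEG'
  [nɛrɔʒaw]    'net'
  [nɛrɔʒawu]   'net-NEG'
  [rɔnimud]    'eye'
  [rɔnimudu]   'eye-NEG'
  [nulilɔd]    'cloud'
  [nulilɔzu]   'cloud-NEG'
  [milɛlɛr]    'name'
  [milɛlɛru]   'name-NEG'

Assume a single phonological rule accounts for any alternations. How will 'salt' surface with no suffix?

[ʒiʒoned]

The stem for 'cloud' ends in [d] in [nulilɔd] but [z] in [nulilɔzu].
Compare 'eye', with invariant [d] in [rɔnimud] and [rɔnimudu]: an analysis with underlying /d/ and a rule producing [z] before the NEG suffix would wrongly predict alternation here too.
The alternation reflects word-final hardening: voiced fricatives become stops word-finally. /z/ is underlying.
The one attested form of 'salt', [ʒiʒonezu], shows underlying /ʒiʒonez/. Applying the same rule word-finally gives [ʒiʒoned].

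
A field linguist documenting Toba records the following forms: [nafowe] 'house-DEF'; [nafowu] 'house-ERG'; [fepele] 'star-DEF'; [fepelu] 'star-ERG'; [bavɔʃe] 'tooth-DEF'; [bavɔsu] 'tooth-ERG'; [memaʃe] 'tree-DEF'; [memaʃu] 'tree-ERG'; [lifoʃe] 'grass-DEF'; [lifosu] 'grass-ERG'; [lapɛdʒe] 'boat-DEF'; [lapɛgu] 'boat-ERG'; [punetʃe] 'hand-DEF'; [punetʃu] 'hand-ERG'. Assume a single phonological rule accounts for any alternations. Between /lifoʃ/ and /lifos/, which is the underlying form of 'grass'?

The stem for 'grass' ends in [ʃ] in [lifoʃe] but [s] in [lifosu].
The stem 'tree' ([memaʃe], [memaʃu]) shows [ʃ] unchanged in both environments, so [ʃ] cannot be basic with [s] derived before the ERG suffix.
The alternation reflects palatalization before a front vowel: /g/ and /s/ become palato-alveolar [dʒ] and [ʃ] before a front vowel. /s/ is underlying.

/lifos/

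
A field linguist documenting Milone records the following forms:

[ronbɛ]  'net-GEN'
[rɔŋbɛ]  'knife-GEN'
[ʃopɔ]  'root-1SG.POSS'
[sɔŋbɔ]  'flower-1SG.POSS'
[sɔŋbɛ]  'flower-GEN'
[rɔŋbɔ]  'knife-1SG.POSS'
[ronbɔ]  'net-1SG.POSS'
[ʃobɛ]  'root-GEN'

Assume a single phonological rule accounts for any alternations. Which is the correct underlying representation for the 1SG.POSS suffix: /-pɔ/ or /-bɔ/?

The 1SG.POSS suffix surfaces as [-bɔ] and [-pɔ], depending on the final segment of the stem.
By contrast the GEN suffix keeps its initial [b] throughout — that segment must be underlying.
So the underlying form is /-pɔ/, and voiceless stops become voiced after a nasal.

/-pɔ/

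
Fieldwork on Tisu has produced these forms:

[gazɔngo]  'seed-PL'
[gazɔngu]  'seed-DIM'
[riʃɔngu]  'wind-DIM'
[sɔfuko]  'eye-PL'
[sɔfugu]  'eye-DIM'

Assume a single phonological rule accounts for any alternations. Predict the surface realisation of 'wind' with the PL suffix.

The PL morpheme has two allomorphs, [-go] and [-ko].
By contrast the DIM suffix keeps its initial [g] throughout — that segment must be underlying.
So the underlying form is /-ko/, and voiceless stops become voiced after a nasal.
After 'wind', which ends in a nasal, the suffix surfaces as [-go], giving [riʃɔngo].

[riʃɔngo]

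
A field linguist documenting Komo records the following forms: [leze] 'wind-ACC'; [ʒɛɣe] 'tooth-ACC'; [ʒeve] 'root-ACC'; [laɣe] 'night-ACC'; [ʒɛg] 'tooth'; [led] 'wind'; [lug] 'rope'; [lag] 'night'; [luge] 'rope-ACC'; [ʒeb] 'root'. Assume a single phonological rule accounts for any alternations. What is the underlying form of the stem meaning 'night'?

'night' shows [g] ~ [ɣ] at the end of the stem ([lag] vs [laɣe]).
The stem 'rope' ([lug], [luge]) shows [g] unchanged in both environments, so [g] cannot be basic with [ɣ] derived before the ACC suffix.
The underlying segment must be /ɣ/; voiced fricatives become stops word-finally, yielding [g] there.
Hence 'night' is /laɣ/ underlyingly.

/laɣ/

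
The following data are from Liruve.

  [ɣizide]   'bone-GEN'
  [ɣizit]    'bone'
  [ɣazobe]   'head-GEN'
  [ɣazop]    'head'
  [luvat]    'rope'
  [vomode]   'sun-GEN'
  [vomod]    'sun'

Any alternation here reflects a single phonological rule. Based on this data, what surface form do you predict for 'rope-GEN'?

[luvade]

The stem for 'bone' ends in [d] in [ɣizide] but [t] in [ɣizit].
But 'sun' keeps [d] in both environments ([vomode], [vomod]), so there is no rule changing /d/ to [t] in isolation.
The underlying segment must be /t/; voiceless stops become voiced between vowels, yielding [d] there.
The one attested form of 'rope', [luvat], shows underlying /luvat/. Applying the same rule between vowels gives [luvade].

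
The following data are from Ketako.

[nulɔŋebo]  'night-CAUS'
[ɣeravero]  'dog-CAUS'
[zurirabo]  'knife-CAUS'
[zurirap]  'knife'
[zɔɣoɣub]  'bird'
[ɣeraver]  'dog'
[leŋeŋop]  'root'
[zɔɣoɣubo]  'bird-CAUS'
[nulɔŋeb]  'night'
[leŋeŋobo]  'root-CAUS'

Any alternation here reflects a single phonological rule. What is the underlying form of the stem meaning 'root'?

/leŋeŋop/

'root' shows [b] ~ [p] at the end of the stem ([leŋeŋobo] vs [leŋeŋop]).
But 'bird' keeps [b] in both environments ([zɔɣoɣubo], [zɔɣoɣub]), so there is no rule changing /b/ to [p] in isolation.
The alternation reflects intervocalic voicing: voiceless stops become voiced between vowels. /p/ is underlying.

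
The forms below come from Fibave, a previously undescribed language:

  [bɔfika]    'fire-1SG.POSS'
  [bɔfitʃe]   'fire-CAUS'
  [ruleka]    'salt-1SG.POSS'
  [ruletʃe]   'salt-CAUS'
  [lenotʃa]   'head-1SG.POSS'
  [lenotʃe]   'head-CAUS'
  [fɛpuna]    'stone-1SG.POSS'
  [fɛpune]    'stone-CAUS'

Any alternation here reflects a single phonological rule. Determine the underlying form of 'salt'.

/rulek/

In [ruleka] and [ruletʃe] the final segment of 'salt' alternates: [k] ~ [tʃ].
If /tʃ/ were underlying and a rule turned it into [k] before the 1SG.POSS suffix, 'head' would also alternate; but it has [tʃ] in both [lenotʃa] and [lenotʃe].
The alternation reflects palatalization before a front vowel: /k/ becomes palato-alveolar [tʃ] before a front vowel. /k/ is underlying.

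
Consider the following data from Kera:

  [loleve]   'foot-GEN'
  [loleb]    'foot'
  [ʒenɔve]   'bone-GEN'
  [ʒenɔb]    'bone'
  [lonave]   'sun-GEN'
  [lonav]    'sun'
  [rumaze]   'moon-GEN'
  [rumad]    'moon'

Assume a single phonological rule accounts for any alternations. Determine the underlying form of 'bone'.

/ʒenɔb/

The root 'bone' surfaces as [ʒenɔve] and [ʒenɔb], with a stem-final [v] ~ [b] alternation.
If /v/ were underlying and a rule turned it into [b] in isolation, 'sun' would also alternate; but it has [v] in both [lonave] and [lonav].
The alternation reflects intervocalic spirantization: voiced stops become fricatives between vowels. /b/ is underlying.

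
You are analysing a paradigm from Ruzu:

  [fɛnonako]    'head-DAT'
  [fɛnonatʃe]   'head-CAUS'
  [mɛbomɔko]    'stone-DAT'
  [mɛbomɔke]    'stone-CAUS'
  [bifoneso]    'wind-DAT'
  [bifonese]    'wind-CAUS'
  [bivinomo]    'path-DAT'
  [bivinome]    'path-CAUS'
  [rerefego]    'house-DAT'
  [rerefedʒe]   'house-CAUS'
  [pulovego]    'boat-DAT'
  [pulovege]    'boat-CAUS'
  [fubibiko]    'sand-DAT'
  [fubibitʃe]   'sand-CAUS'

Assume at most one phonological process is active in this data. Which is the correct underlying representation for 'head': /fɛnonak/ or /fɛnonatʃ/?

/fɛnonatʃ/

The stem for 'head' ends in [k] in [fɛnonako] but [tʃ] in [fɛnonatʃe].
Compare 'stone', with invariant [k] in [mɛbomɔko] and [mɛbomɔke]: an analysis with underlying /k/ and a rule producing [tʃ] before the CAUS suffix would wrongly predict alternation here too.
So /tʃ/ is underlying, and a rule of depalatalization — palato-alveolar /tʃ/ and /dʒ/ become [k] and [g] when no front vowel follows — gives [k].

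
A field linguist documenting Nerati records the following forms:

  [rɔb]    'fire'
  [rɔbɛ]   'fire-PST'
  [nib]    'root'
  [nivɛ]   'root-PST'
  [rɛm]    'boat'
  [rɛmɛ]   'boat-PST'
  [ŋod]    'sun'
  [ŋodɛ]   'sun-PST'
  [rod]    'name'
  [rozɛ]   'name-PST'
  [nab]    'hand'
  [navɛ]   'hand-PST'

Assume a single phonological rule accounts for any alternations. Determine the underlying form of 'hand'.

'hand' shows [b] ~ [v] at the end of the stem ([nab] vs [navɛ]).
If /b/ were underlying and a rule turned it into [v] before the PST suffix, 'fire' would also alternate; but it has [b] in both [rɔb] and [rɔbɛ].
Therefore /v/ is basic and [b] is derived by word-final hardening (voiced fricatives become stops word-finally).
The underlying form of 'hand' is therefore /nav/.

/nav/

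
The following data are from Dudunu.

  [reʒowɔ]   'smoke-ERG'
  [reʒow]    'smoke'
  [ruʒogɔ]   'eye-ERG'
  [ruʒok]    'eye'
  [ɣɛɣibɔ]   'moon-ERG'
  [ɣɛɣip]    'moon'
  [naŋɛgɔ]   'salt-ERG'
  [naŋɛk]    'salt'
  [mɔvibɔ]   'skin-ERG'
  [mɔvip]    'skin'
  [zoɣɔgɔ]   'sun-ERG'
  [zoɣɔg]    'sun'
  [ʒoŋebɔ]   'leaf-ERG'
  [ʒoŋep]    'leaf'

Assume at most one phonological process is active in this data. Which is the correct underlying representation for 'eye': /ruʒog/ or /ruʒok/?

/ruʒok/

'eye' shows [g] ~ [k] at the end of the stem ([ruʒogɔ] vs [ruʒok]).
The stem 'sun' ([zoɣɔgɔ], [zoɣɔg]) shows [g] unchanged in both environments, so [g] cannot be basic with [k] derived in isolation.
The underlying segment must be /k/; voiceless stops become voiced between vowels, yielding [g] there.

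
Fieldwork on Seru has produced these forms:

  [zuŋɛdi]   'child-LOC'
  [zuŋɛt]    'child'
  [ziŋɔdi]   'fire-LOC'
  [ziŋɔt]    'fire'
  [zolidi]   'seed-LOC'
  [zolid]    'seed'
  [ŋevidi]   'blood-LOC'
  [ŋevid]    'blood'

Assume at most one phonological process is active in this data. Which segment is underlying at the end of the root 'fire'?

/t/

'fire' shows [d] ~ [t] at the end of the stem ([ziŋɔdi] vs [ziŋɔt]).
Compare 'seed', with invariant [d] in [zolidi] and [zolid]: an analysis with underlying /d/ and a rule producing [t] in isolation would wrongly predict alternation here too.
So /t/ is underlying, and a rule of intervocalic voicing — voiceless stops become voiced between vowels — gives [d].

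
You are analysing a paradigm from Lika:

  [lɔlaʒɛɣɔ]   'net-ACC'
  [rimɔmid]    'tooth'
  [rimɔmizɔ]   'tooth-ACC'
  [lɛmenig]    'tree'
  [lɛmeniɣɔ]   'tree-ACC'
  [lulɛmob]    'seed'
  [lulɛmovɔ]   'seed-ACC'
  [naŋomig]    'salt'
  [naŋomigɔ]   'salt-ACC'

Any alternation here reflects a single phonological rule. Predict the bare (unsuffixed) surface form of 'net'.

[lɔlaʒɛg]

The root 'tree' surfaces as [lɛmenig] and [lɛmeniɣɔ], with a stem-final [g] ~ [ɣ] alternation.
But 'salt' keeps [g] in both environments ([naŋomig], [naŋomigɔ]), so there is no rule changing /g/ to [ɣ] before the ACC suffix.
So /ɣ/ is underlying, and a rule of word-final hardening — voiced fricatives become stops word-finally — gives [g].
From [lɔlaʒɛɣɔ] the stem 'net' is /lɔlaʒɛɣ/; word-finally this yields [lɔlaʒɛg].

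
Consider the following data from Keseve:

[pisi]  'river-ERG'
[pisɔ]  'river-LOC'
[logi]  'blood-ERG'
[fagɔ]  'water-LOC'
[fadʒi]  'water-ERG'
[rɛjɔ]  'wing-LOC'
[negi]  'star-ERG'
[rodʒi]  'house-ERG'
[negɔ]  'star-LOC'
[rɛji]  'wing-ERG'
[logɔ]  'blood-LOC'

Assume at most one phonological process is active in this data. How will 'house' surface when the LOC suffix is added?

[rogɔ]

The stem for 'water' ends in [g] in [fagɔ] but [dʒ] in [fadʒi].
Compare 'star', with invariant [g] in [negɔ] and [negi]: an analysis with underlying /g/ and a rule producing [dʒ] before the ERG suffix would wrongly predict alternation here too.
The alternation reflects depalatalization: palato-alveolar /dʒ/ becomes [g] when no front vowel follows. /dʒ/ is underlying.
From [rodʒi] the stem 'house' is /rodʒ/; when no front vowel follows this yields [rogɔ].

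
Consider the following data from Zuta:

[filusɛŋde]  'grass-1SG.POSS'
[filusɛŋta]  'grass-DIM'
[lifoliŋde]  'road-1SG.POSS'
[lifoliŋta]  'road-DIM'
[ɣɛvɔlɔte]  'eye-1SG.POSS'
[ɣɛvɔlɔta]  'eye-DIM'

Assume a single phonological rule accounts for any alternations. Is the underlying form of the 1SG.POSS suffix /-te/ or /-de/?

The 1SG.POSS morpheme has two allomorphs, [-de] and [-te].
The DIM suffix, which begins with [t], is invariant after every stem; so [t] is not altered by any rule here.
The 1SG.POSS suffix is therefore /-de/ underlyingly, with post-vocalic devoicing: voiced stops become voiceless after a vowel.

/-de/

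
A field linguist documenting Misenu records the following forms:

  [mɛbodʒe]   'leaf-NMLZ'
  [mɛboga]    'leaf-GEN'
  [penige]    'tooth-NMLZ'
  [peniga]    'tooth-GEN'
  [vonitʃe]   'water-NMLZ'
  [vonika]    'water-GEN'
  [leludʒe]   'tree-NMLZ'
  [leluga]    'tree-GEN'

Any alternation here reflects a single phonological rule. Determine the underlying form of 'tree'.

/leludʒ/

The root 'tree' surfaces as [leludʒe] and [leluga], with a stem-final [dʒ] ~ [g] alternation.
If /g/ were underlying and a rule turned it into [dʒ] before the NMLZ suffix, 'tooth' would also alternate; but it has [g] in both [penige] and [peniga].
So /dʒ/ is underlying, and a rule of depalatalization — palato-alveolar /tʃ/ and /dʒ/ become [k] and [g] when no front vowel follows — gives [g].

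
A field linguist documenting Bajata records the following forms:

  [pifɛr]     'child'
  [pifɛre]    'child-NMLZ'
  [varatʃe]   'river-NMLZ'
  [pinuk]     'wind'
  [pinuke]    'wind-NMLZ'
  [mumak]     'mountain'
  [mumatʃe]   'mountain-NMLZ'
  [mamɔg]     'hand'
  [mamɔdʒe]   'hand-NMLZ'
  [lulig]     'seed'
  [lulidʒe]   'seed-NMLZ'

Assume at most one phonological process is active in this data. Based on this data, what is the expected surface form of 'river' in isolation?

[varak]

In [mumak] and [mumatʃe] the final segment of 'mountain' alternates: [k] ~ [tʃ].
The stem 'wind' ([pinuk], [pinuke]) shows [k] unchanged in both environments, so [k] cannot be basic with [tʃ] derived before the NMLZ suffix.
Therefore /tʃ/ is basic and [k] is derived by depalatalization (palato-alveolar /tʃ/ and /dʒ/ become [k] and [g] when no front vowel follows).
The one attested form of 'river', [varatʃe], shows underlying /varatʃ/. Applying the same rule when no front vowel follows gives [varak].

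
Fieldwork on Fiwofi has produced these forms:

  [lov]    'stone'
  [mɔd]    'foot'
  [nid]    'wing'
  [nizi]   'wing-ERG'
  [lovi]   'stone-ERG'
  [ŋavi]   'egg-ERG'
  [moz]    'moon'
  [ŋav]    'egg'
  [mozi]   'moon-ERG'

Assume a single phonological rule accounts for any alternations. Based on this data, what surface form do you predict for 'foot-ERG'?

[mɔzi]

'wing' shows [d] ~ [z] at the end of the stem ([nid] vs [nizi]).
The stem 'moon' ([moz], [mozi]) shows [z] unchanged in both environments, so [z] cannot be basic with [d] derived in isolation.
So /d/ is underlying, and a rule of intervocalic spirantization — voiced stops become fricatives between vowels — gives [z].
The one attested form of 'foot', [mɔd], shows underlying /mɔd/. Applying the same rule between vowels gives [mɔzi].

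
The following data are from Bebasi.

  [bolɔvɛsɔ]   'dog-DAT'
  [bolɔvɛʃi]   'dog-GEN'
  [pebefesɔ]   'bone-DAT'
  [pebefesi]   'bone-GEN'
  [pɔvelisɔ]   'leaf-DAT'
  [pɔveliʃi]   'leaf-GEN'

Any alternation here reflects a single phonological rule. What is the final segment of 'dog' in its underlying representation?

/ʃ/

'dog' shows [s] ~ [ʃ] at the end of the stem ([bolɔvɛsɔ] vs [bolɔvɛʃi]).
If /s/ were underlying and a rule turned it into [ʃ] before the GEN suffix, 'bone' would also alternate; but it has [s] in both [pebefesɔ] and [pebefesi].
Therefore /ʃ/ is basic and [s] is derived by depalatalization (palato-alveolar /ʃ/ becomes [s] when no front vowel follows).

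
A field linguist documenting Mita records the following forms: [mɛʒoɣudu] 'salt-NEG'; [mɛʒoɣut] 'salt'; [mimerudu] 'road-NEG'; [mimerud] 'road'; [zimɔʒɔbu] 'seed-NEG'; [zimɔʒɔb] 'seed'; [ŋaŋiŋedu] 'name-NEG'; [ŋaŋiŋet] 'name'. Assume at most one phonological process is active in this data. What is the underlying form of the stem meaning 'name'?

/ŋaŋiŋet/

In [ŋaŋiŋedu] and [ŋaŋiŋet] the final segment of 'name' alternates: [d] ~ [t].
But 'road' keeps [d] in both environments ([mimerudu], [mimerud]), so there is no rule changing /d/ to [t] in isolation.
The alternation reflects intervocalic voicing: voiceless stops become voiced between vowels. /t/ is underlying.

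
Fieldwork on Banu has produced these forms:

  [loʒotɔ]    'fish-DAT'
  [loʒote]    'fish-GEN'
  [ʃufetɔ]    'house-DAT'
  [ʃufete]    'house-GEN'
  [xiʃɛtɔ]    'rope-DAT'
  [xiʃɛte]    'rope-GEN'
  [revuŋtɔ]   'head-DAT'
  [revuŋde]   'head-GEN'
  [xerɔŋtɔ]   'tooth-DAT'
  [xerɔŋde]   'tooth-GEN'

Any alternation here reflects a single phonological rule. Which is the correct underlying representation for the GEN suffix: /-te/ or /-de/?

The GEN morpheme has two allomorphs, [-de] and [-te].
The DAT suffix, which begins with [t], is invariant after every stem; so [t] is not altered by any rule here.
So the underlying form is /-de/, and voiced stops become voiceless after a vowel.

/-de/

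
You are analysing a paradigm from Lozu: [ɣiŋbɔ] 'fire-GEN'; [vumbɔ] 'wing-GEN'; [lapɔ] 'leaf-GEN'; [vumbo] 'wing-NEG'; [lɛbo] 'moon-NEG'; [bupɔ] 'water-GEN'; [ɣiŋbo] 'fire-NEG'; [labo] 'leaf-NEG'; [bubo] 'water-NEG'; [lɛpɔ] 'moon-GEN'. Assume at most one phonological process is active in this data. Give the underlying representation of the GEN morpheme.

The GEN morpheme has two allomorphs, [-bɔ] and [-pɔ].
The NEG suffix, which begins with [b], is invariant after every stem; so [b] is not altered by any rule here.
So the underlying form is /-pɔ/, and voiceless stops become voiced after a nasal.

/-pɔ/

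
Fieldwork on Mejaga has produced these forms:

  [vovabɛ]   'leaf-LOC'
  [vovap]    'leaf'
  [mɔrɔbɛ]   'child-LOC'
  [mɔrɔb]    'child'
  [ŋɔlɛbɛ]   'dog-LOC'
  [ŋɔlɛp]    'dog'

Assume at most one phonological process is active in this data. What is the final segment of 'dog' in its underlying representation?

The stem for 'dog' ends in [b] in [ŋɔlɛbɛ] but [p] in [ŋɔlɛp].
Compare 'child', with invariant [b] in [mɔrɔbɛ] and [mɔrɔb]: an analysis with underlying /b/ and a rule producing [p] in isolation would wrongly predict alternation here too.
Therefore /p/ is basic and [b] is derived by intervocalic voicing (voiceless stops become voiced between vowels).

/p/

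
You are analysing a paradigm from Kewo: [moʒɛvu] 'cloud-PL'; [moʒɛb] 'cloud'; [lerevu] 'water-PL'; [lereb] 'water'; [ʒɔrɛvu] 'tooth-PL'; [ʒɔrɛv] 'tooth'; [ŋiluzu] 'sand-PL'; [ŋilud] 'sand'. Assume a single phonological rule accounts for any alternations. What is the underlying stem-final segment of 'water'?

The stem for 'water' ends in [v] in [lerevu] but [b] in [lereb].
Compare 'tooth', with invariant [v] in [ʒɔrɛvu] and [ʒɔrɛv]: an analysis with underlying /v/ and a rule producing [b] in isolation would wrongly predict alternation here too.
The underlying segment must be /b/; voiced stops become fricatives between vowels, yielding [v] there.

/b/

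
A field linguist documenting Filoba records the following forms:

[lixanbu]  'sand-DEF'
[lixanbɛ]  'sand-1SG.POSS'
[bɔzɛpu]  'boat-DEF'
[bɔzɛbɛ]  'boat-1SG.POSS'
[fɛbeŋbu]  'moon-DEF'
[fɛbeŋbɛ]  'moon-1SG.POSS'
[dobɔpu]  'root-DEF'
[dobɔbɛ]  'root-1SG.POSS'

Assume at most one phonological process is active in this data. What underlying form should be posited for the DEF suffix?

The DEF morpheme has two allomorphs, [-bu] and [-pu].
By contrast the 1SG.POSS suffix keeps its initial [b] throughout — that segment must be underlying.
So the underlying form is /-pu/, and voiceless stops become voiced after a nasal.

/-pu/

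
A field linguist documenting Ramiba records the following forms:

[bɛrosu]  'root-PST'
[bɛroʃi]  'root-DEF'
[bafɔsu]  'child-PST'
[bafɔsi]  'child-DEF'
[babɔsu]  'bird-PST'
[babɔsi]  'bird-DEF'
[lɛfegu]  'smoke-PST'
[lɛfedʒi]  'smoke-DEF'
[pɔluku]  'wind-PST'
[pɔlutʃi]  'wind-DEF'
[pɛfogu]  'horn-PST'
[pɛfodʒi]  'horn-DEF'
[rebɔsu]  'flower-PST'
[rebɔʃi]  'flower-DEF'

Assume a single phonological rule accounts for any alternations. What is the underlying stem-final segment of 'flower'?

/ʃ/

In [rebɔsu] and [rebɔʃi] the final segment of 'flower' alternates: [s] ~ [ʃ].
But 'child' keeps [s] in both environments ([bafɔsu], [bafɔsi]), so there is no rule changing /s/ to [ʃ] before the DEF suffix.
The underlying segment must be /ʃ/; palato-alveolar /tʃ/, /dʒ/ and /ʃ/ become [k], [g] and [s] when no front vowel follows, yielding [s] there.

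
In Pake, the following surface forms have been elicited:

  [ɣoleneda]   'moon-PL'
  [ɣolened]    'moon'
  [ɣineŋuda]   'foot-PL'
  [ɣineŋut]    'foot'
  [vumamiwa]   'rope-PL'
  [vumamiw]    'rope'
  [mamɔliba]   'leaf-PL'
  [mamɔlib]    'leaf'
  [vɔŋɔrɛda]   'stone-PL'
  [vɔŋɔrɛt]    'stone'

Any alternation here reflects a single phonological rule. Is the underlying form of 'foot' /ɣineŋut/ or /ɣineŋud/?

/ɣineŋut/

In [ɣineŋuda] and [ɣineŋut] the final segment of 'foot' alternates: [d] ~ [t].
But 'moon' keeps [d] in both environments ([ɣoleneda], [ɣolened]), so there is no rule changing /d/ to [t] in isolation.
So /t/ is underlying, and a rule of intervocalic voicing — voiceless stops become voiced between vowels — gives [d].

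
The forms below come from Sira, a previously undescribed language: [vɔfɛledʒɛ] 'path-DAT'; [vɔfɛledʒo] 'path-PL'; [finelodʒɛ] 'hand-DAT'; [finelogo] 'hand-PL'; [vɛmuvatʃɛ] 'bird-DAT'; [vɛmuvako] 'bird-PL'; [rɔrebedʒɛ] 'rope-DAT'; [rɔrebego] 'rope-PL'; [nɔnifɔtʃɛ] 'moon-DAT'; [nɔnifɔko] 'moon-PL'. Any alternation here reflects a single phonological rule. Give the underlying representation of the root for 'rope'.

'rope' shows [dʒ] ~ [g] at the end of the stem ([rɔrebedʒɛ] vs [rɔrebego]).
If /dʒ/ were underlying and a rule turned it into [g] before the PL suffix, 'path' would also alternate; but it has [dʒ] in both [vɔfɛledʒɛ] and [vɔfɛledʒo].
Therefore /g/ is basic and [dʒ] is derived by palatalization before a front vowel (/k/ and /g/ become palato-alveolar [tʃ] and [dʒ] before a front vowel).

/rɔrebeg/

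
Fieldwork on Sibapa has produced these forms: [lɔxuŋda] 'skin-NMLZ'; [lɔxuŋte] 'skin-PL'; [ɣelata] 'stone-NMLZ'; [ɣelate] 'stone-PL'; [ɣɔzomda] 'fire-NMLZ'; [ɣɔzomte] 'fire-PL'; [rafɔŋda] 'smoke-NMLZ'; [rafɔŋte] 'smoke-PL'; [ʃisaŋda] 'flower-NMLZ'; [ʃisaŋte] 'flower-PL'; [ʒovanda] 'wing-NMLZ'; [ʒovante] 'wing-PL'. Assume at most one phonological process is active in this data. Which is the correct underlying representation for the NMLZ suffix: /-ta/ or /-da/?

The NMLZ morpheme has two allomorphs, [-da] and [-ta].
By contrast the PL suffix keeps its initial [t] throughout — that segment must be underlying.
The NMLZ suffix is therefore /-da/ underlyingly, with post-vocalic devoicing: voiced stops become voiceless after a vowel.

/-da/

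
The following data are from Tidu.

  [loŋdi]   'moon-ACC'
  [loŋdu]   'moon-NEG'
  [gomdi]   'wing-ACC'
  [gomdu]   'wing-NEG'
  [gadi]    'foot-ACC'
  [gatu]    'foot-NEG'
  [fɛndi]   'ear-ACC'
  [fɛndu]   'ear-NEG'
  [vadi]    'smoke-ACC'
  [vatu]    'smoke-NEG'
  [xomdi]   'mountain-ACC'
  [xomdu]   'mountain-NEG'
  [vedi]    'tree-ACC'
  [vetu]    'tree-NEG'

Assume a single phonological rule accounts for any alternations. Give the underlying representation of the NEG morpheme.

The NEG suffix surfaces as [-du] and [-tu], depending on the final segment of the stem.
The ACC suffix, which begins with [d], is invariant after every stem; so [d] is not altered by any rule here.
So the underlying form is /-tu/, and voiceless stops become voiced after a nasal.

/-tu/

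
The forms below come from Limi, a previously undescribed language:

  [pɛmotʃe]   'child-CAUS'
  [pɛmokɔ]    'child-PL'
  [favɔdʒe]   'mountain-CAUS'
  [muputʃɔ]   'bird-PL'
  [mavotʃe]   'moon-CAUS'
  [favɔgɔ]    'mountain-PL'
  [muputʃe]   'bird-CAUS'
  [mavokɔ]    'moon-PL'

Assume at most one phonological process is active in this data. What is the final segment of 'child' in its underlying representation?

/k/

In [pɛmotʃe] and [pɛmokɔ] the final segment of 'child' alternates: [tʃ] ~ [k].
Compare 'bird', with invariant [tʃ] in [muputʃe] and [muputʃɔ]: an analysis with underlying /tʃ/ and a rule producing [k] before the PL suffix would wrongly predict alternation here too.
So /k/ is underlying, and a rule of palatalization before a front vowel — /k/ and /g/ become palato-alveolar [tʃ] and [dʒ] before a front vowel — gives [tʃ].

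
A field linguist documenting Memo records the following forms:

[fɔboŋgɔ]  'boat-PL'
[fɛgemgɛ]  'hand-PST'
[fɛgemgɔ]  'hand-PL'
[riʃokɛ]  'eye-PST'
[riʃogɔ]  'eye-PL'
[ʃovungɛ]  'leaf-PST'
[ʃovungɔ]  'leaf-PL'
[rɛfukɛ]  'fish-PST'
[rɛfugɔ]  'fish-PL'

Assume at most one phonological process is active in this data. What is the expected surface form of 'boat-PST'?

The PST suffix surfaces as [-gɛ] and [-kɛ], depending on the final segment of the stem.
By contrast the PL suffix keeps its initial [g] throughout — that segment must be underlying.
So the underlying form is /-kɛ/, and voiceless stops become voiced after a nasal.
After 'boat', which ends in a nasal, the suffix surfaces as [-gɛ], giving [fɔboŋgɛ].

[fɔboŋgɛ]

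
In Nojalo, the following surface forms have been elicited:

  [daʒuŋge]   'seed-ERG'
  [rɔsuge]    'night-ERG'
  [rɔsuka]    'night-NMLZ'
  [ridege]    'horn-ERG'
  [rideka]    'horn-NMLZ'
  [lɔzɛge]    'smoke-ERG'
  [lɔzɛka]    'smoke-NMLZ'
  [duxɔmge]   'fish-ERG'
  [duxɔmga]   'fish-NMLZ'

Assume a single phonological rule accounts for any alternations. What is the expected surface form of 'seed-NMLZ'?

[daʒuŋga]

The NMLZ suffix surfaces as [-ga] and [-ka], depending on the final segment of the stem.
The ERG suffix, which begins with [g], is invariant after every stem; so [g] is not altered by any rule here.
The NMLZ suffix is therefore /-ka/ underlyingly, with post-nasal voicing: voiceless stops become voiced after a nasal.
After 'seed', which ends in a nasal, the suffix surfaces as [-ga], giving [daʒuŋga].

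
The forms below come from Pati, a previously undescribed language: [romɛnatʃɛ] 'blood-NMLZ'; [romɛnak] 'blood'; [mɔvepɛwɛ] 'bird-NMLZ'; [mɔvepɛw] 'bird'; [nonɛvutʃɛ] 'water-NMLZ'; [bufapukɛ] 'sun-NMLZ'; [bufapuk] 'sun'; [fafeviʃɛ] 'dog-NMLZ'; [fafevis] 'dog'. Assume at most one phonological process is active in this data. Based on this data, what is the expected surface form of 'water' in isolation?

[nonɛvuk]

The root 'blood' surfaces as [romɛnatʃɛ] and [romɛnak], with a stem-final [tʃ] ~ [k] alternation.
But 'sun' keeps [k] in both environments ([bufapukɛ], [bufapuk]), so there is no rule changing /k/ to [tʃ] before the NMLZ suffix.
The underlying segment must be /tʃ/; palato-alveolar /tʃ/ and /ʃ/ become [k] and [s] when no front vowel follows, yielding [k] there.
From [nonɛvutʃɛ] the stem 'water' is /nonɛvutʃ/; when no front vowel follows this yields [nonɛvuk].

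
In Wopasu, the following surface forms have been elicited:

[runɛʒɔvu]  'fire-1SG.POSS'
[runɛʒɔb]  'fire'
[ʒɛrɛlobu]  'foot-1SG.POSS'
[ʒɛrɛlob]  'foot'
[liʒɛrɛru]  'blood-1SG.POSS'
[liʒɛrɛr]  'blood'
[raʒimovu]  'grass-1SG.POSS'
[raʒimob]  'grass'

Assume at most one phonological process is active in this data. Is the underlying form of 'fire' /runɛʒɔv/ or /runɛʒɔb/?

'fire' shows [v] ~ [b] at the end of the stem ([runɛʒɔvu] vs [runɛʒɔb]).
The stem 'foot' ([ʒɛrɛlobu], [ʒɛrɛlob]) shows [b] unchanged in both environments, so [b] cannot be basic with [v] derived before the 1SG.POSS suffix.
So /v/ is underlying, and a rule of word-final hardening — voiced fricatives become stops word-finally — gives [b].

/runɛʒɔv/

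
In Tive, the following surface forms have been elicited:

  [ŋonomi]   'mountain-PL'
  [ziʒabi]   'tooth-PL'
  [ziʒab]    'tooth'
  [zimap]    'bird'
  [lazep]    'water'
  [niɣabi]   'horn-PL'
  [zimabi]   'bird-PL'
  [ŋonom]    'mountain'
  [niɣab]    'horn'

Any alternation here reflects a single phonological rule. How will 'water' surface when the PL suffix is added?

In [zimabi] and [zimap] the final segment of 'bird' alternates: [b] ~ [p].
The stem 'tooth' ([ziʒabi], [ziʒab]) shows [b] unchanged in both environments, so [b] cannot be basic with [p] derived in isolation.
So /p/ is underlying, and a rule of intervocalic voicing — voiceless stops become voiced between vowels — gives [b].
From [lazep] the stem 'water' is /lazep/; between vowels this yields [lazebi].

[lazebi]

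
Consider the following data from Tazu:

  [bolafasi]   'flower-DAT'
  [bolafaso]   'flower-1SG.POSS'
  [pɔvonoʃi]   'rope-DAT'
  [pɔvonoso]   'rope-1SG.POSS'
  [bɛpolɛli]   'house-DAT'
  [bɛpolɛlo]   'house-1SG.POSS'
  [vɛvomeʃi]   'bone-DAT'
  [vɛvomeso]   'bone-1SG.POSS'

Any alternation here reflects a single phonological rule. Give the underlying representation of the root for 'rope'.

/pɔvonoʃ/

The stem for 'rope' ends in [ʃ] in [pɔvonoʃi] but [s] in [pɔvonoso].
But 'flower' keeps [s] in both environments ([bolafasi], [bolafaso]), so there is no rule changing /s/ to [ʃ] before the DAT suffix.
The alternation reflects depalatalization: palato-alveolar /ʃ/ becomes [s] when no front vowel follows. /ʃ/ is underlying.
The underlying form of 'rope' is therefore /pɔvonoʃ/.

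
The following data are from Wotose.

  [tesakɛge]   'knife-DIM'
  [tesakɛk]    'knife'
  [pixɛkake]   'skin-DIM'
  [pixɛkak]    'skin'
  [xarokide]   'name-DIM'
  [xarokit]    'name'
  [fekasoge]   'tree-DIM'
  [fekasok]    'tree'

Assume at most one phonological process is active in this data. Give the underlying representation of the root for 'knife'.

The stem for 'knife' ends in [g] in [tesakɛge] but [k] in [tesakɛk].
If /k/ were underlying and a rule turned it into [g] before the DIM suffix, 'skin' would also alternate; but it has [k] in both [pixɛkake] and [pixɛkak].
The underlying segment must be /g/; voiced obstruents become voiceless word-finally, yielding [k] there.

/tesakɛg/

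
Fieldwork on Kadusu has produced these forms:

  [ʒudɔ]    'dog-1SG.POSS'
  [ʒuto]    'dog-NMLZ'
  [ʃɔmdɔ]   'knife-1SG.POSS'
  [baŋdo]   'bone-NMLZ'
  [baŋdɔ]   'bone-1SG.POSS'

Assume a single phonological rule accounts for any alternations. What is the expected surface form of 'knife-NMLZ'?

The NMLZ morpheme has two allomorphs, [-do] and [-to].
By contrast the 1SG.POSS suffix keeps its initial [d] throughout — that segment must be underlying.
The NMLZ suffix is therefore /-to/ underlyingly, with post-nasal voicing: voiceless stops become voiced after a nasal.
After 'knife', which ends in a nasal, the suffix surfaces as [-do], giving [ʃɔmdo].

[ʃɔmdo]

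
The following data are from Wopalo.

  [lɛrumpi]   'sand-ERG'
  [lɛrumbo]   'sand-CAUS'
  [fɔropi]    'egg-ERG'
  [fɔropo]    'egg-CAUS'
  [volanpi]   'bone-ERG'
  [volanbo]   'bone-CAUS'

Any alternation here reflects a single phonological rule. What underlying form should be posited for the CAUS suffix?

/-bo/

The CAUS morpheme has two allomorphs, [-bo] and [-po].
By contrast the ERG suffix keeps its initial [p] throughout — that segment must be underlying.
So the underlying form is /-bo/, and voiced stops become voiceless after a vowel.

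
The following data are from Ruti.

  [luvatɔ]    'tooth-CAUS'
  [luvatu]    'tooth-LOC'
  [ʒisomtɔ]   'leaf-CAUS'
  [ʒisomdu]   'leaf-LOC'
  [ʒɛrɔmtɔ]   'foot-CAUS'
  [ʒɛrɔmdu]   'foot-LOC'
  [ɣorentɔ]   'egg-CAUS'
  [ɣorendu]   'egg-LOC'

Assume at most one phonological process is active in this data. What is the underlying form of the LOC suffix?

/-du/

The LOC suffix surfaces as [-du] and [-tu], depending on the final segment of the stem.
The CAUS suffix, which begins with [t], is invariant after every stem; so [t] is not altered by any rule here.
So the underlying form is /-du/, and voiced stops become voiceless after a vowel.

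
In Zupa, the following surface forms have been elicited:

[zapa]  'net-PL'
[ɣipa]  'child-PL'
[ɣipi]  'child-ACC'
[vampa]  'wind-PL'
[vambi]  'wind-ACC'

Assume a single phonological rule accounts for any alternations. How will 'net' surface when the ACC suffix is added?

[zapi]

The ACC suffix surfaces as [-bi] and [-pi], depending on the final segment of the stem.
By contrast the PL suffix keeps its initial [p] throughout — that segment must be underlying.
So the underlying form is /-bi/, and voiced stops become voiceless after a vowel.
After 'net', which ends in a vowel, the suffix surfaces as [-pi], giving [zapi].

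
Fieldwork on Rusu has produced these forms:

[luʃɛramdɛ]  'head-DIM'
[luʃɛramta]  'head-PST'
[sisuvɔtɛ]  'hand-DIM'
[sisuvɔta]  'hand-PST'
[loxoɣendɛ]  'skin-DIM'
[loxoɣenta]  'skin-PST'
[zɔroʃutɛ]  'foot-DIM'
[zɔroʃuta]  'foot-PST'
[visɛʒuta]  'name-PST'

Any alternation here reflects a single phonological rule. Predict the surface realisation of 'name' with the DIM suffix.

[visɛʒutɛ]

The DIM suffix surfaces as [-dɛ] and [-tɛ], depending on the final segment of the stem.
By contrast the PST suffix keeps its initial [t] throughout — that segment must be underlying.
So the underlying form is /-dɛ/, and voiced stops become voiceless after a vowel.
After 'name', which ends in a vowel, the suffix surfaces as [-tɛ], giving [visɛʒutɛ].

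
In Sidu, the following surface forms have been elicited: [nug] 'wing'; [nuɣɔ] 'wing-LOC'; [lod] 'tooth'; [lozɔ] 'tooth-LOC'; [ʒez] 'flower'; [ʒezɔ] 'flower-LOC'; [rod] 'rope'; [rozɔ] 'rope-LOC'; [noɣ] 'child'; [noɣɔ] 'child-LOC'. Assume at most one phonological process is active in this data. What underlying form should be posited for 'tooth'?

'tooth' shows [d] ~ [z] at the end of the stem ([lod] vs [lozɔ]).
If /z/ were underlying and a rule turned it into [d] in isolation, 'flower' would also alternate; but it has [z] in both [ʒez] and [ʒezɔ].
The alternation reflects intervocalic spirantization: voiced stops become fricatives between vowels. /d/ is underlying.

/lod/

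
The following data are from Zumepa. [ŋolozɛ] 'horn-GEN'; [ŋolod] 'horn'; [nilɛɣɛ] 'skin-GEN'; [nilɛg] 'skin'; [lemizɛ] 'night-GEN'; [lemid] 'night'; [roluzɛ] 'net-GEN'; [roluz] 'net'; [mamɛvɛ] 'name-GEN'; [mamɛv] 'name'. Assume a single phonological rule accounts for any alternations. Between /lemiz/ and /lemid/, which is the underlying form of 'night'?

/lemid/

'night' shows [z] ~ [d] at the end of the stem ([lemizɛ] vs [lemid]).
Compare 'net', with invariant [z] in [roluzɛ] and [roluz]: an analysis with underlying /z/ and a rule producing [d] in isolation would wrongly predict alternation here too.
Therefore /d/ is basic and [z] is derived by intervocalic spirantization (voiced stops become fricatives between vowels).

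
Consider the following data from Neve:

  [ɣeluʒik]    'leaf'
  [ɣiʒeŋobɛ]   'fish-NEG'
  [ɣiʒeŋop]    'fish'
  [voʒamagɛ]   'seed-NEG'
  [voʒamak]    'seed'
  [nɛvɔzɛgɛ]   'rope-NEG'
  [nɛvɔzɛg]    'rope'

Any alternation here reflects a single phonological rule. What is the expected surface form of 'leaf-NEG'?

[ɣeluʒigɛ]

In [voʒamagɛ] and [voʒamak] the final segment of 'seed' alternates: [g] ~ [k].
If /g/ were underlying and a rule turned it into [k] in isolation, 'rope' would also alternate; but it has [g] in both [nɛvɔzɛgɛ] and [nɛvɔzɛg].
The underlying segment must be /k/; voiceless stops become voiced between vowels, yielding [g] there.
From [ɣeluʒik] the stem 'leaf' is /ɣeluʒik/; between vowels this yields [ɣeluʒigɛ].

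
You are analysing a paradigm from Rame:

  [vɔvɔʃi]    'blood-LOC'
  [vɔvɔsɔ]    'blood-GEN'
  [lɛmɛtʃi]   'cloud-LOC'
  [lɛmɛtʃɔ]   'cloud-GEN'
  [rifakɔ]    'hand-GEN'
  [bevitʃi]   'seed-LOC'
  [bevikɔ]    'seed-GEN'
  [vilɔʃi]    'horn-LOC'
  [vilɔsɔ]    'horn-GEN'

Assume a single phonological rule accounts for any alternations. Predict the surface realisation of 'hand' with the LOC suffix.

In [bevitʃi] and [bevikɔ] the final segment of 'seed' alternates: [tʃ] ~ [k].
If /tʃ/ were underlying and a rule turned it into [k] before the GEN suffix, 'cloud' would also alternate; but it has [tʃ] in both [lɛmɛtʃi] and [lɛmɛtʃɔ].
Therefore /k/ is basic and [tʃ] is derived by palatalization before a front vowel (/k/ and /s/ become palato-alveolar [tʃ] and [ʃ] before a front vowel).
The one attested form of 'hand', [rifakɔ], shows underlying /rifak/. Applying the same rule before a front vowel gives [rifatʃi].

[rifatʃi]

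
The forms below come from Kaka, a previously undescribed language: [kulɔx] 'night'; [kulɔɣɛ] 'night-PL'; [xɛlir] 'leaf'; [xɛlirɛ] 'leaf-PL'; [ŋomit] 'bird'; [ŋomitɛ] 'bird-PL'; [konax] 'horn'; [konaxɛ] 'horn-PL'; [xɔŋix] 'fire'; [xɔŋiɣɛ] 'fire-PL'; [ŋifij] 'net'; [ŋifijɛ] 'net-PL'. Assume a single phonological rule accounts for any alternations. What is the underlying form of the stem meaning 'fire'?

The stem for 'fire' ends in [x] in [xɔŋix] but [ɣ] in [xɔŋiɣɛ].
But 'horn' keeps [x] in both environments ([konax], [konaxɛ]), so there is no rule changing /x/ to [ɣ] before the PL suffix.
So /ɣ/ is underlying, and a rule of word-final obstruent devoicing — voiced obstruents become voiceless word-finally — gives [x].

/xɔŋiɣ/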